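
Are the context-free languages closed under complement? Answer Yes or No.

No

CFLs are closed under union, so if they were also closed under complement they would be closed under intersection by De Morgan (L₁ ∩ L₂ is the complement of the union of the complements). But {aⁿbⁿcᵐ} ∩ {aᵐbⁿcⁿ} = {aⁿbⁿcⁿ} is not context-free although both operands are.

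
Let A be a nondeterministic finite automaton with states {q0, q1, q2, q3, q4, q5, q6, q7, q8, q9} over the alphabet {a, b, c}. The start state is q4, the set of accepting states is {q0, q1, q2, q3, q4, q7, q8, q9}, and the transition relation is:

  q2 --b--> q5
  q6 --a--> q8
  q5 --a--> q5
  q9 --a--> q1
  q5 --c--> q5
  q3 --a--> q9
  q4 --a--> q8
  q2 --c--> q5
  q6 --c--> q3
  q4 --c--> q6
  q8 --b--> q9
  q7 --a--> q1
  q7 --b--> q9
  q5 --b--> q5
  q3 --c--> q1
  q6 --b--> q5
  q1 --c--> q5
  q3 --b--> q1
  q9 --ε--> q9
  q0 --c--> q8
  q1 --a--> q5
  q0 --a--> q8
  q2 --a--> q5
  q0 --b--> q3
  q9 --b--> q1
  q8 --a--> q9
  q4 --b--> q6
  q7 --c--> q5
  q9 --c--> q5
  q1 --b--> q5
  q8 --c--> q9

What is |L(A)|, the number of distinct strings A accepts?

43

The useful subgraph on states {q1, q3, q4, q6, q8, q9} is acyclic, so L(A) is finite; the longest accepting path visits 5 useful states, giving maximum string length 4.
Counting accepting paths from q4 by length: 1 of length 0, 1 of length 1, 7 of length 2, 18 of length 3, 16 of length 4. Total 43.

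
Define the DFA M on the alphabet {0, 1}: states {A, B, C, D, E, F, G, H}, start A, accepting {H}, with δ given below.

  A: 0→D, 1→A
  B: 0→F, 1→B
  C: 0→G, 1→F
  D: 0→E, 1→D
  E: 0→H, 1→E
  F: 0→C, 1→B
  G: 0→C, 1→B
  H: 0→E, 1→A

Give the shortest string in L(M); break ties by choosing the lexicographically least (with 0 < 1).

A breadth-first search from A reaches an accepting state first via the path A → D → E → H on input 000.
No string of length < 3 is accepted (BFS exhausts all shorter strings without reaching an accepting state), and 000 is the lexicographically least accepting string of length 3.

000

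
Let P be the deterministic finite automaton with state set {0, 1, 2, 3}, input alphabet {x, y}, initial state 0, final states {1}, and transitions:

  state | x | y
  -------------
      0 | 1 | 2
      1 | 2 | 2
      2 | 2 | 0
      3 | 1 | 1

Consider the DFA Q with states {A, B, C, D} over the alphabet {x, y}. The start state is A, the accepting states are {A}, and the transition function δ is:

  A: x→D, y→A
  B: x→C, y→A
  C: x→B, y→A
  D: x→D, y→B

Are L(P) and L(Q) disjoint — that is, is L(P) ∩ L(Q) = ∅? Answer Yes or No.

Yes

Exploring the product automaton P × Q from the start pair (0, A), following both machines on each input symbol, reaches 8 state pairs: (0, A), (1, D), (2, A), (2, D), (2, B), (0, B), (2, C), (1, C).
P accepts in {1} and Q accepts in {A}; no reachable pair has both components accepting, so no string drives both machines to acceptance simultaneously and L(P) ∩ L(Q) = ∅.
So no string is accepted by both, and the intersection is empty.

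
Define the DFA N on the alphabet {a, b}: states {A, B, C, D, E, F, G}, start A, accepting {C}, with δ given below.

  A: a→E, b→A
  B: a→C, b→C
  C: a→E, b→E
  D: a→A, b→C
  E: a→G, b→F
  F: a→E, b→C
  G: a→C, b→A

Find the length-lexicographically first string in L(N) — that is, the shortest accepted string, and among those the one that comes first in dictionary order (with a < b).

A breadth-first search from A reaches an accepting state first via the path A → E → G → C on input aaa.
No string of length < 3 is accepted (BFS exhausts all shorter strings without reaching an accepting state), and aaa is the lexicographically least accepting string of length 3.

aaa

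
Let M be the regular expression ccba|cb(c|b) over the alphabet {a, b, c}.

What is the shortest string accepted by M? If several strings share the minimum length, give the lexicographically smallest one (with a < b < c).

cbb

By inspection of the expression, no string of length less than 3 matches, and cbb is the lexicographically first match of length 3.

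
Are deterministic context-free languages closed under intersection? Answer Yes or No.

No

DCFLs are closed under complement (normalise the DPDA to read all of its input, then flip the verdict). If they were also closed under intersection, De Morgan would make them closed under union; but {aⁿbⁿ : n≥0} and {aⁿb²ⁿ : n≥0} are DCFLs (push the a's; pop one per b, respectively one per two b's) whose union no deterministic PDA accepts: a DPDA for it would have a single run on aⁿb²ⁿ, accepting after the prefix aⁿbⁿ and accepting again after n more b's; an ordinary PDA that simulates it on a's and b's and, at any moment when it is accepting, may switch to reading only a fresh letter c while feeding each c to the simulation as a b, would accept aⁱbʲcᵏ (k≥1) exactly when both aⁱbʲ and aⁱbʲ⁺ᵏ are in the language, i.e. its language intersected with the regular set a*b*c⁺ would be exactly {aⁿbⁿcⁿ : n≥1} — impossible, since context-free languages are closed under intersection with regular sets and {aⁿbⁿcⁿ} is not context-free.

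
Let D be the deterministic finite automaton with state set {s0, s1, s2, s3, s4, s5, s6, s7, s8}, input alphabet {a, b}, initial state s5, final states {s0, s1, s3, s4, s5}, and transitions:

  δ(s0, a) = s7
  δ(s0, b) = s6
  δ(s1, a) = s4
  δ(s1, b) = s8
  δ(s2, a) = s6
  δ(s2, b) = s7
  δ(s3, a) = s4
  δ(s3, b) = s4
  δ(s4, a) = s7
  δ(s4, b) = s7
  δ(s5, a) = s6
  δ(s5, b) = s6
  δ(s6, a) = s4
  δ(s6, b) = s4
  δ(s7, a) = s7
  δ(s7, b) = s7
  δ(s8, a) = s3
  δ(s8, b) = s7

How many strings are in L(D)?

The useful subgraph on states {s4, s5, s6} is acyclic, so L(D) is finite; the longest accepting path visits 3 useful states, giving maximum string length 2.
Counting accepting paths from s5 by length: 1 of length 0, 4 of length 2. Total 5.

5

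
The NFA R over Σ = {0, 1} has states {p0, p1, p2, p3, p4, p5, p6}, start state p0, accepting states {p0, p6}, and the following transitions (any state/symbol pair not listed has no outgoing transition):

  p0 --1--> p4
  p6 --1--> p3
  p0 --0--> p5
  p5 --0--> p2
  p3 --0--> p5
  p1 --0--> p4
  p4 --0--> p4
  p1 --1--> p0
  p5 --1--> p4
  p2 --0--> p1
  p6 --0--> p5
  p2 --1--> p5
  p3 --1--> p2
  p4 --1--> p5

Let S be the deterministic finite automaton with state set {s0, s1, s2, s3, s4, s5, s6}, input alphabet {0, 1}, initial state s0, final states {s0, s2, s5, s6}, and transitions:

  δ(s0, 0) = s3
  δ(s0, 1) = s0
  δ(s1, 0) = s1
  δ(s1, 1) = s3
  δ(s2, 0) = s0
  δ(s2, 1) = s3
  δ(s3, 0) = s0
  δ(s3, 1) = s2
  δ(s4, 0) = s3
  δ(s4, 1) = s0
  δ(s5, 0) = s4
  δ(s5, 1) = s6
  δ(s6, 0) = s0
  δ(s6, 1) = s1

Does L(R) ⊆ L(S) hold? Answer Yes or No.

Exploring the product automaton R × S from the start pair (p0, s0), following both machines on each input symbol, reaches 12 state pairs: (p0, s0), (p5, s3), (p4, s0), (p2, s0), (p4, s2), (p4, s3), (p5, s0), (p1, s3), (p5, s2), (p2, s3), (p0, s2), (p1, s0).
R accepts in {p0, p6} and S accepts in {s0, s2, s5, s6}. The reachable pairs whose R-component is accepting are (p0, s0), (p0, s2); in each of them the S-component is accepting too, so the product for L(R) \ L(S) (R-component accepting, S-component rejecting) has no reachable accepting pair and the difference is empty.
Hence every string in L(R) is also in L(S).

Yes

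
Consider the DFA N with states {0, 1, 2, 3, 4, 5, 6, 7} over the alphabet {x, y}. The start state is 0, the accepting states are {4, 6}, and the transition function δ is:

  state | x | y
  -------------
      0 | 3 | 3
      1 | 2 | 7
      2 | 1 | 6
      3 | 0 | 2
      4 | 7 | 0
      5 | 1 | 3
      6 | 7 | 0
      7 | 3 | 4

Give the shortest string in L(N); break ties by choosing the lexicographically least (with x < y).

A breadth-first search from 0 reaches an accepting state first via the path 0 → 3 → 2 → 6 on input xyy.
No string of length < 3 is accepted (BFS exhausts all shorter strings without reaching an accepting state), and xyy is the lexicographically least accepting string of length 3.

xyy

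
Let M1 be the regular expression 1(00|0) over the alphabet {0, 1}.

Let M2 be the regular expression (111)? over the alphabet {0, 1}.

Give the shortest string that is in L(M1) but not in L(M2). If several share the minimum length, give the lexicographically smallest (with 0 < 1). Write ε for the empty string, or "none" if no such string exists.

10

The string 10 is accepted by M1 but not by M2.
No shorter string lies in the difference, and 10 is the lexicographically first length-2 string in L(M1) \ L(M2).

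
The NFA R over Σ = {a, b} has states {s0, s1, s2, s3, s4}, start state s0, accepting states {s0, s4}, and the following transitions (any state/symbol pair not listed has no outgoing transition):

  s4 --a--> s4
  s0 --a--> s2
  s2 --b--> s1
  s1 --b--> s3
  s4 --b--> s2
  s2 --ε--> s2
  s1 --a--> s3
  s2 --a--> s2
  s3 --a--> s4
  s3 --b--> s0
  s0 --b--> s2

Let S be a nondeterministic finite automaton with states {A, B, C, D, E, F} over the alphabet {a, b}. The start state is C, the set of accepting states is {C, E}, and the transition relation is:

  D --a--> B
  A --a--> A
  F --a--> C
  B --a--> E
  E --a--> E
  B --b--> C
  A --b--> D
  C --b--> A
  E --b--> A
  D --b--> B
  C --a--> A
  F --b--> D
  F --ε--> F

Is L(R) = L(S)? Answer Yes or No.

Exploring the product automaton R × S from the start pair (s0, C), following both machines on each input symbol, reaches 5 state pairs: (s0, C), (s2, A), (s1, D), (s3, B), (s4, E).
R accepts in {s0, s4} and S accepts in {C, E}. In every reachable pair the two components are either both accepting — (s0, C), (s4, E) — or both non-accepting, so no string is accepted by exactly one of the machines: L(R) \ L(S) and L(S) \ L(R) are both empty.
Hence every string is accepted by R iff it is accepted by S, and the two languages coincide.

Yes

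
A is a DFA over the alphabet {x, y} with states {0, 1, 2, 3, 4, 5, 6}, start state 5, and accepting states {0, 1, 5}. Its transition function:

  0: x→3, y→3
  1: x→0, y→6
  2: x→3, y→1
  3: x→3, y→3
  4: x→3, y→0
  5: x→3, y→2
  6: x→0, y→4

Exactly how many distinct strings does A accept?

The useful subgraph on states {0, 1, 2, 4, 5, 6} is acyclic, so L(A) is finite; the longest accepting path visits 6 useful states, giving maximum string length 5.
Counting accepting paths from 5 by length: 1 of length 0, 1 of length 2, 1 of length 3, 1 of length 4, 1 of length 5. Total 5.

5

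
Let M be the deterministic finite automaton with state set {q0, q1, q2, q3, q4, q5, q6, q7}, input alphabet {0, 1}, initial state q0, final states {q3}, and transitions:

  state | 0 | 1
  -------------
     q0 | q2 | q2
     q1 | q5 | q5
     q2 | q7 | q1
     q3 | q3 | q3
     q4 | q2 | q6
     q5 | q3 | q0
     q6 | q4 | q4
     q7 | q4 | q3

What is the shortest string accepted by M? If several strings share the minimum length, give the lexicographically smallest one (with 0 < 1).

001

A breadth-first search from q0 reaches an accepting state first via the path q0 → q2 → q7 → q3 on input 001.
No string of length < 3 is accepted (BFS exhausts all shorter strings without reaching an accepting state), and 001 is the lexicographically least accepting string of length 3.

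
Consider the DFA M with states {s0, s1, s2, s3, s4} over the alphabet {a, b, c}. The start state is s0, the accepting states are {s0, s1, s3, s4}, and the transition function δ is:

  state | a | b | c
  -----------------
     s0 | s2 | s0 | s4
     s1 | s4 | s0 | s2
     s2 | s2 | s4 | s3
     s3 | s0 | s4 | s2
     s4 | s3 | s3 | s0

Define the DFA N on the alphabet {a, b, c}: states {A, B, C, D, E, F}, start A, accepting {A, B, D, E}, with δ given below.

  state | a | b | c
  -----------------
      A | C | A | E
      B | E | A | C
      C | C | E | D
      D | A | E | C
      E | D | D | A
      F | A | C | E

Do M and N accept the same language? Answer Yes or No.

Yes

Exploring the product automaton M × N from the start pair (s0, A), following both machines on each input symbol, reaches 4 state pairs: (s0, A), (s2, C), (s4, E), (s3, D).
M accepts in {s0, s1, s3, s4} and N accepts in {A, B, D, E}. In every reachable pair the two components are either both accepting — (s0, A), (s4, E), (s3, D) — or both non-accepting, so no string is accepted by exactly one of the machines: L(M) \ L(N) and L(N) \ L(M) are both empty.
Hence every string is accepted by M iff it is accepted by N, and the two languages coincide.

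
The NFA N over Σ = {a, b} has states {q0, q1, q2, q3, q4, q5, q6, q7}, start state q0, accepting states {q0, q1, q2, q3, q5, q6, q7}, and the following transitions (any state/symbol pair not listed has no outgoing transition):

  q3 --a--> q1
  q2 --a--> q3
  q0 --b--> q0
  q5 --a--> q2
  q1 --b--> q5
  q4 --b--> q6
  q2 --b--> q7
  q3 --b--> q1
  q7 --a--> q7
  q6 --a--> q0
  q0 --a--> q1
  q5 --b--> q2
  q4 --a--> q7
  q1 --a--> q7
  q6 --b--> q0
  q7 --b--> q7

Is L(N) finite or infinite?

State q0 is reachable from the start and can reach an accepting state, and it lies on the cycle q0 → q0.
Traversing that cycle any number of times yields accepted strings of unbounded length, so the language is infinite.

infinite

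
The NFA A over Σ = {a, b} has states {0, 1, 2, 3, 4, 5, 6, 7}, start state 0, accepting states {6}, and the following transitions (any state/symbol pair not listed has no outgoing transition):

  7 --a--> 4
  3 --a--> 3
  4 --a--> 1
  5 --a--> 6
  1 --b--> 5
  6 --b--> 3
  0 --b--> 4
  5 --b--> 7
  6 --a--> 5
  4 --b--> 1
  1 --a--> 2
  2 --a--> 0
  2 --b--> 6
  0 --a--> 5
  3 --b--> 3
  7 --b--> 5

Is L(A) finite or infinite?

infinite

State 0 is reachable from the start and can reach an accepting state, and it lies on the cycle 0 → 4 → 1 → 2 → 0.
Traversing that cycle any number of times yields accepted strings of unbounded length, so the language is infinite.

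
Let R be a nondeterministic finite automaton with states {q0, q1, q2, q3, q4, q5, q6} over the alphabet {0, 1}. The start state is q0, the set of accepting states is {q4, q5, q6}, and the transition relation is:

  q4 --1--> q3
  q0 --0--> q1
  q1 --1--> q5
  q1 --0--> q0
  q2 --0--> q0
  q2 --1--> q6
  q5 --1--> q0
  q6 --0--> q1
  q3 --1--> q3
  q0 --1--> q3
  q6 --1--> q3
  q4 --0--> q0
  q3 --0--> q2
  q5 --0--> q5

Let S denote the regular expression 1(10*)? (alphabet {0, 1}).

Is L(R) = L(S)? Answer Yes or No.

The string 01 is accepted by R but rejected by S.
So L(R) ≠ L(S).

No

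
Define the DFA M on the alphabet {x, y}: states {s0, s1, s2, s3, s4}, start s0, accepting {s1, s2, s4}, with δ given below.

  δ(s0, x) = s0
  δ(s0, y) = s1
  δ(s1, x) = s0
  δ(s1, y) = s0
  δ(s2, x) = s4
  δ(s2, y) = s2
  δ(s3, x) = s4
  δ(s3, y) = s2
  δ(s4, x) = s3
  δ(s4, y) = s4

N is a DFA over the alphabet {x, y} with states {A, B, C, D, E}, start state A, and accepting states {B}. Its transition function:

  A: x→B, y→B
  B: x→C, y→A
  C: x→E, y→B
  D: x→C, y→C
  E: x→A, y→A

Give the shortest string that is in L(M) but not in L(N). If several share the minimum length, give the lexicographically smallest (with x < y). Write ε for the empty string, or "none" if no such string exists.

The string xy is accepted by M but not by N.
No shorter string lies in the difference, and xy is the lexicographically first length-2 string in L(M) \ L(N).

xy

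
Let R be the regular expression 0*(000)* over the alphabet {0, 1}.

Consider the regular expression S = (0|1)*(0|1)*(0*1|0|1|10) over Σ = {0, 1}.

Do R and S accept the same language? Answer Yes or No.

No

The empty string ε is accepted by R but rejected by S.
So L(R) ≠ L(S).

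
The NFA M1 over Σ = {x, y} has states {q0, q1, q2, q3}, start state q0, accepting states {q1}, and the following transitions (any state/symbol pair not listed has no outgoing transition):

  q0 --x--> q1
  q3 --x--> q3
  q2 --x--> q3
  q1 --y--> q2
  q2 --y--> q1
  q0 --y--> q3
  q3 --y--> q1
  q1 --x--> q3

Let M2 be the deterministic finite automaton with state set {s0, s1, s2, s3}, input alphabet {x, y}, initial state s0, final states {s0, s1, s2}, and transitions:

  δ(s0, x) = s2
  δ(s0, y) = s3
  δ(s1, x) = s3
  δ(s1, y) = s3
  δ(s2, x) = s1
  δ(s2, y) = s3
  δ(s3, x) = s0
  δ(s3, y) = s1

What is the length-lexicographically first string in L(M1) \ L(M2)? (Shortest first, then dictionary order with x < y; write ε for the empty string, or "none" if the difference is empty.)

xxy

The string xxy is accepted by M1 but not by M2.
No shorter string lies in the difference, and xxy is the lexicographically first length-3 string in L(M1) \ L(M2).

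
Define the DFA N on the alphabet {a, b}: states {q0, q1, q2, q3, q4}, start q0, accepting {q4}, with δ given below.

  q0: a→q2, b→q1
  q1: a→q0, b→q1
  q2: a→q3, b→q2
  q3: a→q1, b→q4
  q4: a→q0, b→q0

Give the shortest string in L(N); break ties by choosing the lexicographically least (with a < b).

aab

A breadth-first search from q0 reaches an accepting state first via the path q0 → q2 → q3 → q4 on input aab.
No string of length < 3 is accepted (BFS exhausts all shorter strings without reaching an accepting state), and aab is the lexicographically least accepting string of length 3.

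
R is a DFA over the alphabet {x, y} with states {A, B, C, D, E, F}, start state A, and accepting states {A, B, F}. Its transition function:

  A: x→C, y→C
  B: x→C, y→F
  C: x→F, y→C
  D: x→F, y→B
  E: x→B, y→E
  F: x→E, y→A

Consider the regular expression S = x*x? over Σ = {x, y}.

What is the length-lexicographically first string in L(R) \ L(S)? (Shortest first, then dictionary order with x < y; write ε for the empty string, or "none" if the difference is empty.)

The string yx is accepted by R but not by S.
No shorter string lies in the difference, and yx is the lexicographically first length-2 string in L(R) \ L(S).

yx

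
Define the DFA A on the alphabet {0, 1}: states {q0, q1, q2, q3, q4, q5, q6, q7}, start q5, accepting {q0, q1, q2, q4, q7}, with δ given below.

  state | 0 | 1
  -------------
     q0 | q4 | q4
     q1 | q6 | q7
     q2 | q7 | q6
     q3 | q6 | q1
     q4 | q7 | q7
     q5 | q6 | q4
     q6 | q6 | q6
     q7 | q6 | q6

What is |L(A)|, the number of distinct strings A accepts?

3

The useful subgraph on states {q4, q5, q7} is acyclic, so L(A) is finite; the longest accepting path visits 3 useful states, giving maximum string length 2.
Counting accepting paths from q5 by length: 1 of length 1, 2 of length 2. Total 3.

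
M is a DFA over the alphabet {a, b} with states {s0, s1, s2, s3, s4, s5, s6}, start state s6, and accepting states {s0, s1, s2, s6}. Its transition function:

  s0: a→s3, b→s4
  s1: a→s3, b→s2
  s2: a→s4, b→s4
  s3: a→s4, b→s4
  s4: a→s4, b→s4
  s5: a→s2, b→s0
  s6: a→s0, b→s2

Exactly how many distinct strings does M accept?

The useful subgraph on states {s0, s2, s6} is acyclic, so L(M) is finite; the longest accepting path visits 2 useful states, giving maximum string length 1.
Counting accepting paths from s6 by length: 1 of length 0, 2 of length 1. Total 3.

3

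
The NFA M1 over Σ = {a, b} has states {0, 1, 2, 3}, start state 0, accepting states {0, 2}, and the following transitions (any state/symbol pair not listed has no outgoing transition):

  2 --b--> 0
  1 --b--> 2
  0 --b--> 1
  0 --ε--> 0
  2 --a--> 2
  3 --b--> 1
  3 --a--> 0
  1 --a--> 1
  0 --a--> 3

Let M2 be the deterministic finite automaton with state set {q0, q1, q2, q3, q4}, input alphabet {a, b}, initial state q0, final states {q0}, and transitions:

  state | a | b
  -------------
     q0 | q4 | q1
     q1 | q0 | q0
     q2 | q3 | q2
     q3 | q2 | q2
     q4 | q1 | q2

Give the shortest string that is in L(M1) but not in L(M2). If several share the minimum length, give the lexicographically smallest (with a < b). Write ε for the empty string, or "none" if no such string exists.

aa

The string aa is accepted by M1 but not by M2.
No shorter string lies in the difference, and aa is the lexicographically first length-2 string in L(M1) \ L(M2).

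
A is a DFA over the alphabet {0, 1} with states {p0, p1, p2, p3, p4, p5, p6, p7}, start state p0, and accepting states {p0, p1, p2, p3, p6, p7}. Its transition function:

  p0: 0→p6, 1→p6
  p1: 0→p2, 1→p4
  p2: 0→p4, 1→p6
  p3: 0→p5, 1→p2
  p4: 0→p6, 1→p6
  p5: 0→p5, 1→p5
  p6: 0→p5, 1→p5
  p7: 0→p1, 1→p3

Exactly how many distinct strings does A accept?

3

The useful subgraph on states {p0, p6} is acyclic, so L(A) is finite; the longest accepting path visits 2 useful states, giving maximum string length 1.
Counting accepting paths from p0 by length: 1 of length 0, 2 of length 1. Total 3.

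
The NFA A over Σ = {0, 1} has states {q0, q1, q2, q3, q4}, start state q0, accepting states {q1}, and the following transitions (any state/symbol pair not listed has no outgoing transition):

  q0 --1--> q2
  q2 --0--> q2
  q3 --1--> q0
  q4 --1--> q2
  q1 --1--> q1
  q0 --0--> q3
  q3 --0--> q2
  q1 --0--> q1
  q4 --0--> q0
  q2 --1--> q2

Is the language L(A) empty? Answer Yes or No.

Yes

The states reachable from the start state are {q0, q2, q3}.
None of the accepting states {q1} is reachable, so no string is accepted and L(A) = ∅.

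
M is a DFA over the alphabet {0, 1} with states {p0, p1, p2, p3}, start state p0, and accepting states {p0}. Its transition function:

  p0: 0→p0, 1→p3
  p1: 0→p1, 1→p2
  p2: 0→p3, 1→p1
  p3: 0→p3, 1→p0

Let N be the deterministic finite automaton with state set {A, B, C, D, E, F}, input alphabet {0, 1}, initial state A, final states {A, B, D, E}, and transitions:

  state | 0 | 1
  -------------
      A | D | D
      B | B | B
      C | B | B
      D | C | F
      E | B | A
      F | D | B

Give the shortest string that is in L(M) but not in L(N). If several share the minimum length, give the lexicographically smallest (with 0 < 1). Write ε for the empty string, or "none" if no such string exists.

00

The string 00 is accepted by M but not by N.
No shorter string lies in the difference, and 00 is the lexicographically first length-2 string in L(M) \ L(N).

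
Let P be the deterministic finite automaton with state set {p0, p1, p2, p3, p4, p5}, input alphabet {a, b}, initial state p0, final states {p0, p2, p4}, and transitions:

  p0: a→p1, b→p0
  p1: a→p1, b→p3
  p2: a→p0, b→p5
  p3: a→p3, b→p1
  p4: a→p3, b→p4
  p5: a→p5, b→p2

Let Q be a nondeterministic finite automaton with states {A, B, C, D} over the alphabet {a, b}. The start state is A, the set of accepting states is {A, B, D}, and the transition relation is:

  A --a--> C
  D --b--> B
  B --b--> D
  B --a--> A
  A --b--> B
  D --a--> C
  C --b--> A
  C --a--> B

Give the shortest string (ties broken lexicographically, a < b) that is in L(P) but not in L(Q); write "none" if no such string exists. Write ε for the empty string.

none

Exploring the product automaton P × Q from the start pair (p0, A), following both machines on each input symbol, reaches 11 state pairs: (p0, A), (p1, C), (p0, B), (p1, B), (p3, A), (p1, A), (p0, D), (p3, D), (p3, C), (p3, B), (p1, D).
P accepts in {p0, p2, p4} and Q accepts in {A, B, D}. The reachable pairs whose P-component is accepting are (p0, A), (p0, B), (p0, D); in each of them the Q-component is accepting too, so the product for L(P) \ L(Q) (P-component accepting, Q-component rejecting) has no reachable accepting pair and the difference is empty.
So every string accepted by P is also accepted by Q: L(P) \ L(Q) = ∅ and there is no such string.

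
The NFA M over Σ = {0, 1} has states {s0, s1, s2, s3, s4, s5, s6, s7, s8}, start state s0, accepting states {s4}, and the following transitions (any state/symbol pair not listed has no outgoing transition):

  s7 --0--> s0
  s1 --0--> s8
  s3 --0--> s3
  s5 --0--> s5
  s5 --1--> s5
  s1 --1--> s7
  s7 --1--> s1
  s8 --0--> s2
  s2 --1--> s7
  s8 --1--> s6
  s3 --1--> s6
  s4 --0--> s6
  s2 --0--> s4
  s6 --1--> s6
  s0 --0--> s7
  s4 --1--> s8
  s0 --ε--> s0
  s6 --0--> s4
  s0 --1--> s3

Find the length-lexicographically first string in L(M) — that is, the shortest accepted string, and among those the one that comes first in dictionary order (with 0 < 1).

110

A breadth-first search from s0 reaches an accepting state first via the path s0 → s3 → s6 → s4 on input 110.
No string of length < 3 is accepted (BFS exhausts all shorter strings without reaching an accepting state), and 110 is the lexicographically least accepting string of length 3.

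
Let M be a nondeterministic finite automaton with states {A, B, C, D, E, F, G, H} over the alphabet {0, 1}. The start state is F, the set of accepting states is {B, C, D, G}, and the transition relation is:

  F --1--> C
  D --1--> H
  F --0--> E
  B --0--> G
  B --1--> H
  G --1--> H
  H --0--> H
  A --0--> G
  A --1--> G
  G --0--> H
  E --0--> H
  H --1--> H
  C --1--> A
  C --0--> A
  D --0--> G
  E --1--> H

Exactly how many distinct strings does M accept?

5

The useful subgraph on states {A, C, F, G} is acyclic, so L(M) is finite; the longest accepting path visits 4 useful states, giving maximum string length 3.
Counting accepting paths from F by length: 1 of length 1, 4 of length 3. Total 5.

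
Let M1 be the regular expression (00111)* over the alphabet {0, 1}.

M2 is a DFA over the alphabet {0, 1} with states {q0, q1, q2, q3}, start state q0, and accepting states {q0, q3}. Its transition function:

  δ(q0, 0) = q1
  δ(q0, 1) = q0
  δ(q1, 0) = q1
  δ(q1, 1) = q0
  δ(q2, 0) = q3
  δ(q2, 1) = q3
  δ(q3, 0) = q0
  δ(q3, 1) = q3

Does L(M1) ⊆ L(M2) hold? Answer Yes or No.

Converting the expression M1 to a DFA (subset construction, then merging equivalent states) gives the minimal DFA with states {r0, r1, r2, r3, r4, r5}, start state r0, accepting states {r0} and transitions r0: 0→r1, 1→r2; r1: 0→r3, 1→r2; r2: 0→r2, 1→r2; r3: 0→r2, 1→r4; r4: 0→r2, 1→r5; r5: 0→r2, 1→r0.
Exploring the product automaton M1 × M2 from the start pair (r0, q0), following both machines on each input symbol, reaches 7 state pairs: (r0, q0), (r1, q1), (r2, q0), (r3, q1), (r2, q1), (r4, q0), (r5, q0).
M1 accepts in {r0} and M2 accepts in {q0, q3}. The reachable pairs whose M1-component is accepting are (r0, q0); in each of them the M2-component is accepting too, so the product for L(M1) \ L(M2) (M1-component accepting, M2-component rejecting) has no reachable accepting pair and the difference is empty.
Hence every string in L(M1) is also in L(M2).

Yes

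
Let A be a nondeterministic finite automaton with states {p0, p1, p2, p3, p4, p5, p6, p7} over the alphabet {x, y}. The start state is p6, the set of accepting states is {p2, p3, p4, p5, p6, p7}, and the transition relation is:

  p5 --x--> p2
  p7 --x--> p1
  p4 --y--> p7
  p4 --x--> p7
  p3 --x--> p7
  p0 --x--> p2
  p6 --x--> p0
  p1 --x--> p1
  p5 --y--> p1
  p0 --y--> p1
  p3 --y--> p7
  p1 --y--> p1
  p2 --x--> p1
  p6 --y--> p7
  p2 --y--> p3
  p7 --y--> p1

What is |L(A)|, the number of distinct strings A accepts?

6

The useful subgraph on states {p0, p2, p3, p6, p7} is acyclic, so L(A) is finite; the longest accepting path visits 5 useful states, giving maximum string length 4.
Counting accepting paths from p6 by length: 1 of length 0, 1 of length 1, 1 of length 2, 1 of length 3, 2 of length 4. Total 6.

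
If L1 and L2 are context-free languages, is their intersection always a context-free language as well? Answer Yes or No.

No

{aⁿbⁿcᵐ : m,n≥0} and {aᵐbⁿcⁿ : m,n≥0} are both context-free, but their intersection {aⁿbⁿcⁿ : n≥0} is not (pumping lemma).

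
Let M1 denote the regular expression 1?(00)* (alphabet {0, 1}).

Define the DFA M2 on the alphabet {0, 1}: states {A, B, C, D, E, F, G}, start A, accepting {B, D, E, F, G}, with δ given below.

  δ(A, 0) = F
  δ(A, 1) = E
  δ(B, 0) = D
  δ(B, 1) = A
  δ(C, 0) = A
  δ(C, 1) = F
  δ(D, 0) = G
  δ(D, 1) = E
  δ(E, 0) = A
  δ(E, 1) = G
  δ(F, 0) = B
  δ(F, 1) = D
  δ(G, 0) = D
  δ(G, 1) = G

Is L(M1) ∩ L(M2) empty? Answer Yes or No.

No

The string 1 is accepted by both M1 and M2.
Hence L(M1) ∩ L(M2) ≠ ∅.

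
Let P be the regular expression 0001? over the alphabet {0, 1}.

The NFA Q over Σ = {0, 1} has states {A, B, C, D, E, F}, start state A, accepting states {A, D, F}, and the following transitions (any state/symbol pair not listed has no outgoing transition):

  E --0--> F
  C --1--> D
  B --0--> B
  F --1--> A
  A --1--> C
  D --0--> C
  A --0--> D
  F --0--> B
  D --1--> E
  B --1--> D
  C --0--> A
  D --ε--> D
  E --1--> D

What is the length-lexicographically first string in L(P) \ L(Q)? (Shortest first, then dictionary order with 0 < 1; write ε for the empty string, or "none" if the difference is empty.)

The string 0001 is accepted by P but not by Q.
No shorter string lies in the difference, and 0001 is the lexicographically first length-4 string in L(P) \ L(Q).

0001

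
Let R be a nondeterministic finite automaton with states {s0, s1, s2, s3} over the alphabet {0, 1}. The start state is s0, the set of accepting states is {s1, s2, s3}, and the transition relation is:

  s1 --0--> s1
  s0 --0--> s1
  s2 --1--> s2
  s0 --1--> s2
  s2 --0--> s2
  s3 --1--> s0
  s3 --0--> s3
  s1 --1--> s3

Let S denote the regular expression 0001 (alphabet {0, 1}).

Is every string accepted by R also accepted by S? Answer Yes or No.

The string 0 is in L(R) but not in L(S).
So L(R) ⊄ L(S).

No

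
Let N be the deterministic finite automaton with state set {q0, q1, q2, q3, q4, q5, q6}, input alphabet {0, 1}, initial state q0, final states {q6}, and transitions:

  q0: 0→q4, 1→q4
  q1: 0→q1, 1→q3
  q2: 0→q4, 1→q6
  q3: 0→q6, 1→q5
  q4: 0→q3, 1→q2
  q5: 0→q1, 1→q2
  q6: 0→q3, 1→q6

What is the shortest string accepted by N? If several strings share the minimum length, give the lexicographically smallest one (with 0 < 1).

000

A breadth-first search from q0 reaches an accepting state first via the path q0 → q4 → q3 → q6 on input 000.
No string of length < 3 is accepted (BFS exhausts all shorter strings without reaching an accepting state), and 000 is the lexicographically least accepting string of length 3.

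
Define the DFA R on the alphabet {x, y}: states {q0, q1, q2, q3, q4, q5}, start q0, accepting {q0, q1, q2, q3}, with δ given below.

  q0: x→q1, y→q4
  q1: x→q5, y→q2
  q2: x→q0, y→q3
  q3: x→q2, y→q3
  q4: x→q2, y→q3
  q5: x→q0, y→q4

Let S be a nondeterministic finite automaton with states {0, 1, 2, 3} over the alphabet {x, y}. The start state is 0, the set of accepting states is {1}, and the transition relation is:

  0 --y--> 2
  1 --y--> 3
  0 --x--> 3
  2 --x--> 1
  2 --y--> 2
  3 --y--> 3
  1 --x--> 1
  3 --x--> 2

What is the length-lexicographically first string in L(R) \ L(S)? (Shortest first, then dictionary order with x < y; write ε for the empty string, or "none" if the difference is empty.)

ε

The empty string ε is accepted by R but not by S.
Since ε is the unique shortest string, it is the required witness.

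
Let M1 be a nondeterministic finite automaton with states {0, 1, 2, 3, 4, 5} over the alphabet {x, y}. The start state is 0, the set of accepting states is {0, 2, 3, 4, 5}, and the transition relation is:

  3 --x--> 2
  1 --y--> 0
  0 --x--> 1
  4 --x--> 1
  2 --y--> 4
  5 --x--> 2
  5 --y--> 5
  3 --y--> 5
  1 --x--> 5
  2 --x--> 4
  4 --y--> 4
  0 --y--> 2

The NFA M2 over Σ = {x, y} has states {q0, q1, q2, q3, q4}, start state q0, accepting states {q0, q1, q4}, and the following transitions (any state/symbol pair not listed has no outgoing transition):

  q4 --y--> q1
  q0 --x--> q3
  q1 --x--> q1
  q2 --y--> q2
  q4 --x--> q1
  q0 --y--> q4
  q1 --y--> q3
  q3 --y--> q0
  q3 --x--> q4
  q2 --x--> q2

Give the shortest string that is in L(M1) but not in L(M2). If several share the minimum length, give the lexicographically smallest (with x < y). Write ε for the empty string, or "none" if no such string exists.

yxy

The string yxy is accepted by M1 but not by M2.
No shorter string lies in the difference, and yxy is the lexicographically first length-3 string in L(M1) \ L(M2).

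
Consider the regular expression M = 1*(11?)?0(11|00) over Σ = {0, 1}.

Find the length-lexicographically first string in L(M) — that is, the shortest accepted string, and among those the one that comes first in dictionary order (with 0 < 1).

By inspection of the expression, no string of length less than 3 matches, and 000 is the lexicographically first match of length 3.

000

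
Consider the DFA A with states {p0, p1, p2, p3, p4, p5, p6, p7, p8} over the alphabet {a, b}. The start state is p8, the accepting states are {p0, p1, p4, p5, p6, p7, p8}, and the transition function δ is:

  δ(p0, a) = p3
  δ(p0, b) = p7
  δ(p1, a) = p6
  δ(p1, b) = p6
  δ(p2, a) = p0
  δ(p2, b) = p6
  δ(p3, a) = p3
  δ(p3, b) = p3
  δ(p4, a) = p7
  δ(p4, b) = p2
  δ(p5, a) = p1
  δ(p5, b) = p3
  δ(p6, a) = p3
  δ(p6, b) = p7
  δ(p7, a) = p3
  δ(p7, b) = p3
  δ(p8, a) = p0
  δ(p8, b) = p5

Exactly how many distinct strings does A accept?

9

The useful subgraph on states {p0, p1, p5, p6, p7, p8} is acyclic, so L(A) is finite; the longest accepting path visits 5 useful states, giving maximum string length 4.
Counting accepting paths from p8 by length: 1 of length 0, 2 of length 1, 2 of length 2, 2 of length 3, 2 of length 4. Total 9.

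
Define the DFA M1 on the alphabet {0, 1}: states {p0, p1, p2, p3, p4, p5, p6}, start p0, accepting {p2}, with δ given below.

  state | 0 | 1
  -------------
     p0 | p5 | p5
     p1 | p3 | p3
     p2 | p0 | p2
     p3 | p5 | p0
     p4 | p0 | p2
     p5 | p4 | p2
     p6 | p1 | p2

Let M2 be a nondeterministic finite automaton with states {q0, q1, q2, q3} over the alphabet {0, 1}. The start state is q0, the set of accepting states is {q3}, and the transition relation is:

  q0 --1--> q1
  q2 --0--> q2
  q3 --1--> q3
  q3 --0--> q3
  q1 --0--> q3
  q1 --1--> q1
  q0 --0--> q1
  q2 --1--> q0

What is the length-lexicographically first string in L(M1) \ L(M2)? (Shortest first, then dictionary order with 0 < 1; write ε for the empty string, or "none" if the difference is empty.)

The string 01 is accepted by M1 but not by M2.
No shorter string lies in the difference, and 01 is the lexicographically first length-2 string in L(M1) \ L(M2).

01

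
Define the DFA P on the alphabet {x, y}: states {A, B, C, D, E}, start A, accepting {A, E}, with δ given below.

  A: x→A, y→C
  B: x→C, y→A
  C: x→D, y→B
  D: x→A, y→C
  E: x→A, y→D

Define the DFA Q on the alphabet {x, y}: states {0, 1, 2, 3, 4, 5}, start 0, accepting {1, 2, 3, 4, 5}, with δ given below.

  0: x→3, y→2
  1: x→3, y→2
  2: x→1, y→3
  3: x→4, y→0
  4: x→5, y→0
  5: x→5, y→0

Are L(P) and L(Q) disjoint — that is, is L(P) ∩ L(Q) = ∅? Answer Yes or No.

No

The string x is accepted by both P and Q.
Hence L(P) ∩ L(Q) ≠ ∅.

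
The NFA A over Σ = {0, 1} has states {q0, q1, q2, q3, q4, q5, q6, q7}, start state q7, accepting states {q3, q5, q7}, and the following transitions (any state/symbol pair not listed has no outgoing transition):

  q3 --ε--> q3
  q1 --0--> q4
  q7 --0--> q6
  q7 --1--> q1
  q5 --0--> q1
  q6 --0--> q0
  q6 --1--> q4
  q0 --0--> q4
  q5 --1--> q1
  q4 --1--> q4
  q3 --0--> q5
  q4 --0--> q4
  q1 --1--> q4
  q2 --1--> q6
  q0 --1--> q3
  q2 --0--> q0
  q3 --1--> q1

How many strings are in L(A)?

The useful subgraph on states {q0, q3, q5, q6, q7} is acyclic, so L(A) is finite; the longest accepting path visits 5 useful states, giving maximum string length 4.
Counting accepting paths from q7 by length: 1 of length 0, 1 of length 3, 1 of length 4. Total 3.

3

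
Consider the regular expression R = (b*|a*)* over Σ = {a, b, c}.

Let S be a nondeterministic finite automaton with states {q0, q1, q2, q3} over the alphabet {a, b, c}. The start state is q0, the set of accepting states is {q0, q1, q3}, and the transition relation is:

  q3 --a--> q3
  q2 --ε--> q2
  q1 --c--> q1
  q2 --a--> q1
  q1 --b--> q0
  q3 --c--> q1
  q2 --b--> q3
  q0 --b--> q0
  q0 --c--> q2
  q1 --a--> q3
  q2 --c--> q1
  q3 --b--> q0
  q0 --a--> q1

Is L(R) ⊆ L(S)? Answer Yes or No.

Converting the expression R to a DFA (subset construction, then merging equivalent states) gives the minimal DFA with states {r0, r1}, start state r0, accepting states {r0} and transitions r0: a→r0, b→r0, c→r1; r1: a→r1, b→r1, c→r1.
Exploring the product automaton R × S from the start pair (r0, q0), following both machines on each input symbol, reaches 7 state pairs: (r0, q0), (r0, q1), (r1, q2), (r0, q3), (r1, q1), (r1, q3), (r1, q0).
R accepts in {r0} and S accepts in {q0, q1, q3}. The reachable pairs whose R-component is accepting are (r0, q0), (r0, q1), (r0, q3); in each of them the S-component is accepting too, so the product for L(R) \ L(S) (R-component accepting, S-component rejecting) has no reachable accepting pair and the difference is empty.
Hence every string in L(R) is also in L(S).

Yes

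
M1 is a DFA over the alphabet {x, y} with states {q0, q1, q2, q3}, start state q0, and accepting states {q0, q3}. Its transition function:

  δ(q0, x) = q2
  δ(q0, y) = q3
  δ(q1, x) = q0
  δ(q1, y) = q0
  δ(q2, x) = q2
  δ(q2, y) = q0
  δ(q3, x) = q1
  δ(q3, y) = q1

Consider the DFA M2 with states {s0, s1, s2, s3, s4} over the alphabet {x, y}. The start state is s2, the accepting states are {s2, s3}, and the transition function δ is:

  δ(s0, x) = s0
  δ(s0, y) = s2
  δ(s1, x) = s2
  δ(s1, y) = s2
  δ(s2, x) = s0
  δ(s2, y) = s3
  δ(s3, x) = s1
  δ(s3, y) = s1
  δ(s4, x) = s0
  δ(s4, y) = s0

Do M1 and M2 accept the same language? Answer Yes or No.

Exploring the product automaton M1 × M2 from the start pair (q0, s2), following both machines on each input symbol, reaches 4 state pairs: (q0, s2), (q2, s0), (q3, s3), (q1, s1).
M1 accepts in {q0, q3} and M2 accepts in {s2, s3}. In every reachable pair the two components are either both accepting — (q0, s2), (q3, s3) — or both non-accepting, so no string is accepted by exactly one of the machines: L(M1) \ L(M2) and L(M2) \ L(M1) are both empty.
Hence every string is accepted by M1 iff it is accepted by M2, and the two languages coincide.

Yes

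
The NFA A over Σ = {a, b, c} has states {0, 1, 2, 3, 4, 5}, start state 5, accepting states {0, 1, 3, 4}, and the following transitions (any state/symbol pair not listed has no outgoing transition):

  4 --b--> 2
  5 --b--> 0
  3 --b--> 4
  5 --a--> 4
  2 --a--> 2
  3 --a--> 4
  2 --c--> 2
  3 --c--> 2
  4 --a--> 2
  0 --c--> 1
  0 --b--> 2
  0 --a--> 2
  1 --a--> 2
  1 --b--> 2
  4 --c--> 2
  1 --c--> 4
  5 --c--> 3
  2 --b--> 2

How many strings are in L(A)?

7

The useful subgraph on states {0, 1, 3, 4, 5} is acyclic, so L(A) is finite; the longest accepting path visits 4 useful states, giving maximum string length 3.
Counting accepting paths from 5 by length: 3 of length 1, 3 of length 2, 1 of length 3. Total 7.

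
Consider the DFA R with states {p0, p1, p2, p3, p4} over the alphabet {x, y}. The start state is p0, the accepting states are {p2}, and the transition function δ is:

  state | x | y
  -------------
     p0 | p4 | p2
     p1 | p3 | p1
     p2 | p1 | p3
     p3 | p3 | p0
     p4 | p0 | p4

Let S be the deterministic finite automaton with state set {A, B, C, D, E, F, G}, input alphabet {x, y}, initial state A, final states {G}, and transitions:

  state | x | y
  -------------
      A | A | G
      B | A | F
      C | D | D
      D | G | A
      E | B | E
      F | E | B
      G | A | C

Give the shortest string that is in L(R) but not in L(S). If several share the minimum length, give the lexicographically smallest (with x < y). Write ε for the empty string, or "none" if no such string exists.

The string yyyy is accepted by R but not by S.
No shorter string lies in the difference, and yyyy is the lexicographically first length-4 string in L(R) \ L(S).

yyyy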